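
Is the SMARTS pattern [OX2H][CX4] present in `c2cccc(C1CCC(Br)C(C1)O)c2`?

The pattern [OX2H][CX4] describes a hydroxyl oxygen bound to an sp3 (X4) carbon — an aliphatic alcohol.
The molecule carries a hydroxyl group (-OH), whose atoms satisfy every constraint of the query, so the pattern matches.

Yes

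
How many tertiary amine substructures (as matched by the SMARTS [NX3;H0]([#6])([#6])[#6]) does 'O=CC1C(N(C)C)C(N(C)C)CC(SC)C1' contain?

2

[NX3;H0]([#6])([#6])[#6] is the SMARTS for a tertiary amine: a trivalent nitrogen with no H, bonded to three carbons.
The molecule carries 2 separate instances of a dimethylamino group (-N(CH3)2) meeting every constraint; each maps to a distinct set of atoms, giving 2 matches.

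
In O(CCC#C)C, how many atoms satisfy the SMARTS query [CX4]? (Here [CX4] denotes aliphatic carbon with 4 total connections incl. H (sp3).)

3

The query [CX4] means: C with X4: aliphatic carbon with exactly 4 total connections (bonds + H).
Check the 6 heavy atoms by environment: 3× C (X4) → match; 1× O (X2) → no; 2× C (X2) → no.
That gives 3 matching atoms.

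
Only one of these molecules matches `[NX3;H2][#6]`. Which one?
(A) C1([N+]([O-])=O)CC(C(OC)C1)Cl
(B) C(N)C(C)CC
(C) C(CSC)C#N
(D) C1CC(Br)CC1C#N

B

[NX3;H2][#6] describes a trivalent nitrogen with two H attached to carbon (a primary amine).
(A) has a nitro group (-[N+](=O)[O-]) but the nitrogen is [N+] with no H, not NX3H2.
(B) contains a primary amino group (-NH2), which satisfies every atom and bond constraint.
(C) has a nitrile (-C#N) but the nitrogen is NX1 (triple-bonded), not NX3 with two H.
(D) has a nitrile (-C#N) but the nitrogen is NX1 (triple-bonded), not NX3 with two H.
So the answer is (B).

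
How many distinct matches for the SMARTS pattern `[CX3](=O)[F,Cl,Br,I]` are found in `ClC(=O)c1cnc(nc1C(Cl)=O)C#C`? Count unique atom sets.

[CX3](=O)[F,Cl,Br,I] is the SMARTS for an acyl halide: a carbonyl carbon bonded to a halogen.
The molecule carries 2 separate instances of an acyl chloride (-C(=O)Cl) meeting every constraint; each maps to a distinct set of atoms, giving 2 matches.

2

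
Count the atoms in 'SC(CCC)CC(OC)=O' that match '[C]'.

7

The query [C] means: uppercase C matches aliphatic (non-aromatic) carbon only.
Check the 10 heavy atoms by environment: 7× C → match; 1× S → no; 2× O → no.
That gives 7 matching atoms.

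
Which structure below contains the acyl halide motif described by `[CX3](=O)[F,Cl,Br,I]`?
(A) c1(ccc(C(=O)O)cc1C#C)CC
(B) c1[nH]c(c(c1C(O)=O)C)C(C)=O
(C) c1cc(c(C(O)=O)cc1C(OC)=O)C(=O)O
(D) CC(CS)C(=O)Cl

[CX3](=O)[F,Cl,Br,I] describes a carbonyl carbon bonded to a halogen (an acyl halide).
(A) has a carboxylic acid group (-C(=O)OH) but the carbonyl is bonded to -OH, not to a halogen.
(B) has a carboxylic acid group (-C(=O)OH) but the carbonyl is bonded to -OH, not to a halogen.
(C) has a methyl-ester group (-C(=O)OCH3) but the carbonyl is bonded to -O-C, not to a halogen.
(D) contains an acyl chloride (-C(=O)Cl), which satisfies every atom and bond constraint.
So the answer is (D).

D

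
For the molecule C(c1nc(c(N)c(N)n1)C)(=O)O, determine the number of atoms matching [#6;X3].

Check the 12 heavy atoms by environment: 2× n (aromatic, X2) → no; 4× c (aromatic, X3) → match; 2× N (X3) → no; 1× C (X3) → match; 1× O (X1) → no; 1× O (X2) → no; 1× C (X4) → no.
Summing the matching environments: 4 + 1 = 5 matching atoms.

5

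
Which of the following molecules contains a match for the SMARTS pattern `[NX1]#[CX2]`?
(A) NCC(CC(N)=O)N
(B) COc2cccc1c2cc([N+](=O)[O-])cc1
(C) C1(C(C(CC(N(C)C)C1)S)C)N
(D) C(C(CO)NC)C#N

[NX1]#[CX2] describes a nitrogen triple-bonded to a two-connected carbon (a nitrile).
(A) has a primary amide (-C(=O)NH2) but the nitrogen is NX3, not NX1.
(B) has a nitro group (-[N+](=O)[O-]) but there is no C#N triple bond.
(C) has a primary amino group (-NH2) but the nitrogen is NX3 (three connections), not NX1 triple-bonded.
(D) contains a nitrile (-C#N), which satisfies every atom and bond constraint.
So the answer is (D).

D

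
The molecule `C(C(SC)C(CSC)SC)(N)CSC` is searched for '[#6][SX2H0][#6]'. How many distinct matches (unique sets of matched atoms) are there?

[#6][SX2H0][#6] is the SMARTS for a thioether: an aliphatic sulfur bridging two carbons with no H on the sulfur.
The molecule carries 4 separate instances of a methylthio ether (-SCH3) meeting every constraint; each maps to a distinct set of atoms, giving 4 matches.

4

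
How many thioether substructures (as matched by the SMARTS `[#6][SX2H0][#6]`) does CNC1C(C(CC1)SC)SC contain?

2

[#6][SX2H0][#6] is the SMARTS for a thioether: an aliphatic sulfur bridging two carbons with no H on the sulfur.
The molecule carries 2 separate instances of a methylthio ether (-SCH3) meeting every constraint; each maps to a distinct set of atoms, giving 2 matches.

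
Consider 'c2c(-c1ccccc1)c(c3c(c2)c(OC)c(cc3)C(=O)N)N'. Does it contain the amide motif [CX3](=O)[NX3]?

The pattern [CX3](=O)[NX3] describes a carbonyl carbon bonded to a trivalent nitrogen — an amide.
The molecule carries a primary amide (-C(=O)NH2), whose atoms satisfy every constraint of the query, so the pattern matches.

Yes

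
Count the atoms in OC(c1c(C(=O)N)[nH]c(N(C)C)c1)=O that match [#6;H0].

Check the 14 heavy atoms by environment: 1× n (aromatic, H1) → no; 3× c (aromatic, H0) → match; 1× c (aromatic, H1) → no; 1× N (H0) → no; 2× C (H3) → no; 2× C (H0) → match; 2× O (H0) → no; 1× O (H1) → no; 1× N (H2) → no.
Summing the matching environments: 3 + 2 = 5 matching atoms.

5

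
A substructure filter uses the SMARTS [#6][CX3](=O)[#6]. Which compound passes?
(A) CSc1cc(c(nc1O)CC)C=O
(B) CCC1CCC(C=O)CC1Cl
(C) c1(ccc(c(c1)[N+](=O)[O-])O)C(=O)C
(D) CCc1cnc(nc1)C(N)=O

[#6][CX3](=O)[#6] describes a carbonyl carbon (no H) flanked by two carbons (a ketone).
(A) has an aldehyde (-CHO) but the carbonyl carbon has H1, so it is not flanked by two carbons.
(B) has an aldehyde (-CHO) but the carbonyl carbon has H1, so it is not flanked by two carbons.
(C) contains an acetyl/ketone group (-C(=O)CH3), which satisfies every atom and bond constraint.
(D) has a primary amide (-C(=O)NH2) but one neighbour of the carbonyl carbon is N, not C.
So the answer is (C).

C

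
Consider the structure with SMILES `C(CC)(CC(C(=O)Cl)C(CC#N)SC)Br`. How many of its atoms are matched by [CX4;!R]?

The query [CX4;!R] means: aliphatic carbon with four total connections, not in a ring.
Check the 15 heavy atoms by environment: 8× C (X4, acyclic) → match; 1× C (X2, acyclic) → no; 1× N (X1, acyclic) → no; 1× Br (X1, acyclic) → no; 1× S (X2, acyclic) → no; 1× C (X3, acyclic) → no; 1× O (X1, acyclic) → no; 1× Cl (X1, acyclic) → no.
That gives 8 matching atoms.

8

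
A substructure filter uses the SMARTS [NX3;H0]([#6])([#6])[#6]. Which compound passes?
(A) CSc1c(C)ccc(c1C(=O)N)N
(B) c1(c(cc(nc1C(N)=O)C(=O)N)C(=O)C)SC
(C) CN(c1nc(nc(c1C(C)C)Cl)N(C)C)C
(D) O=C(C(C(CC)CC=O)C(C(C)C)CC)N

C

[NX3;H0]([#6])([#6])[#6] describes a trivalent nitrogen with no H, bonded to three carbons (a tertiary amine).
(A) has a primary amide (-C(=O)NH2) but the amide nitrogen has H2 and only one carbon neighbour.
(B) has a primary amide (-C(=O)NH2) but the amide nitrogen has H2 and only one carbon neighbour.
(C) contains a dimethylamino group (-N(CH3)2), which satisfies every atom and bond constraint.
(D) has a primary amide (-C(=O)NH2) but the amide nitrogen has H2 and only one carbon neighbour.
So the answer is (C).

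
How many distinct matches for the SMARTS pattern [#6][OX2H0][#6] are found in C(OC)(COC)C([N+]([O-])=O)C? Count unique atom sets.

2

[#6][OX2H0][#6] is the SMARTS for an ether: an aliphatic oxygen bridging two carbons with no H on the oxygen.
The molecule carries 2 separate instances of a methoxy ether (-OCH3) meeting every constraint; each maps to a distinct set of atoms, giving 2 matches.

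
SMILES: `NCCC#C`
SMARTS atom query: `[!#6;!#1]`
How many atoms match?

The query [!#6;!#1] means: not carbon and not hydrogen — any heteroatom.
Check the 5 heavy atoms by environment: 4× C → no; 1× N → match.
That gives 1 matching atom.

1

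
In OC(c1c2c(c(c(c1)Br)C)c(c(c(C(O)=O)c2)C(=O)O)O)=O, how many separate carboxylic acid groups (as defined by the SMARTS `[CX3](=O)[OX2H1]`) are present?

3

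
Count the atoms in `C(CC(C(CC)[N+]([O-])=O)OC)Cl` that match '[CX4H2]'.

3

The query [CX4H2] means: sp3 carbon (X4) with exactly two hydrogens.
Check the 12 heavy atoms by environment: 3× C (H2, X4) → match; 2× C (H1, X4) → no; 2× C (H3, X4) → no; 1× N (charge +1, H0, X3) → no; 1× O (charge -1, H0, X1) → no; 1× O (H0, X1) → no; 1× Cl (H0, X1) → no; 1× O (H0, X2) → no.
That gives 3 matching atoms.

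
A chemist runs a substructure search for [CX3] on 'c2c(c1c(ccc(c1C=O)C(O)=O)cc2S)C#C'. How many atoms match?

2

The query [CX3] means: C with X3: aliphatic carbon with exactly 3 total connections.
Check the 18 heavy atoms by environment: 10× c (aromatic, X3) → no; 2× C (X3) → match; 2× O (X1) → no; 1× O (X2) → no; 2× C (X2) → no; 1× S (X2) → no.
That gives 2 matching atoms.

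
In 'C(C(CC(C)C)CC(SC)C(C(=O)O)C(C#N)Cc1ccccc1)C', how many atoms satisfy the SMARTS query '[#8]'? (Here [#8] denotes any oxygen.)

The query [#8] means: #8 matches any oxygen atom.
Check the 25 heavy atoms by environment: 15× C → no; 6× c (aromatic) → no; 1× S → no; 2× O → match; 1× N → no.
That gives 2 matching atoms.

2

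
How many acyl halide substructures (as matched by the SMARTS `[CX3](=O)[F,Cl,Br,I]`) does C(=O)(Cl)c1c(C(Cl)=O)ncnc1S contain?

2

[CX3](=O)[F,Cl,Br,I] is the SMARTS for an acyl halide: a carbonyl carbon bonded to a halogen.
The molecule carries 2 separate instances of an acyl chloride (-C(=O)Cl) meeting every constraint; each maps to a distinct set of atoms, giving 2 matches.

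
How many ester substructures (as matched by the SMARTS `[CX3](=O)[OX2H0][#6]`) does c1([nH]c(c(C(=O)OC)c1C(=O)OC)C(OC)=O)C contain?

3

[CX3](=O)[OX2H0][#6] is the SMARTS for an ester: a carbonyl carbon bonded to an oxygen that is itself bonded to carbon (no H on that O).
The molecule carries 3 separate instances of a methyl-ester group (-C(=O)OCH3) meeting every constraint; each maps to a distinct set of atoms, giving 3 matches.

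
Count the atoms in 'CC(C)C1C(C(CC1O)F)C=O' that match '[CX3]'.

The query [CX3] means: C with X3: aliphatic carbon with exactly 3 total connections.
Check the 12 heavy atoms by environment: 8× C (X4) → no; 1× C (X3) → match; 1× O (X1) → no; 1× O (X2) → no; 1× F (X1) → no.
That gives 1 matching atom.

1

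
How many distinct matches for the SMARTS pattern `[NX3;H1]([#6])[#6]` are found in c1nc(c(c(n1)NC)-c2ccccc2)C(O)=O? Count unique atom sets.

1

[NX3;H1]([#6])[#6] is the SMARTS for a secondary amine: a trivalent nitrogen with one H, bonded to two carbons.
Exactly one fragment in the molecule meets all constraints, giving 1 match.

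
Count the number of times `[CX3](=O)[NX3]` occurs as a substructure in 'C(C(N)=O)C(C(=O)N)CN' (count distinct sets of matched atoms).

2

[CX3](=O)[NX3] is the SMARTS for an amide: a carbonyl carbon bonded to a trivalent nitrogen.
The molecule carries 2 separate instances of a primary amide (-C(=O)NH2) meeting every constraint; each maps to a distinct set of atoms, giving 2 matches.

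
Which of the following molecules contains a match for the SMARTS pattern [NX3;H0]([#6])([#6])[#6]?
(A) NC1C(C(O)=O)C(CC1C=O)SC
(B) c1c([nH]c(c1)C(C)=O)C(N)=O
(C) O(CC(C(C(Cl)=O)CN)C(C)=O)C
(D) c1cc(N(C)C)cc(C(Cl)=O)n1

D

[NX3;H0]([#6])([#6])[#6] describes a trivalent nitrogen with no H, bonded to three carbons (a tertiary amine).
(A) has a primary amino group (-NH2) but the nitrogen has H2, not H0 with three carbons.
(B) has a primary amide (-C(=O)NH2) but the amide nitrogen has H2 and only one carbon neighbour.
(C) has a primary amino group (-NH2) but the nitrogen has H2, not H0 with three carbons.
(D) contains a dimethylamino group (-N(CH3)2), which satisfies every atom and bond constraint.
So the answer is (D).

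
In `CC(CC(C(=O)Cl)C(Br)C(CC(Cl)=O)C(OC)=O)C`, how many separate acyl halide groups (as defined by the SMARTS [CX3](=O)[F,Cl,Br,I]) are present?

[CX3](=O)[F,Cl,Br,I] is the SMARTS for an acyl halide: a carbonyl carbon bonded to a halogen.
The molecule carries 2 separate instances of an acyl chloride (-C(=O)Cl) meeting every constraint; each maps to a distinct set of atoms, giving 2 matches.

2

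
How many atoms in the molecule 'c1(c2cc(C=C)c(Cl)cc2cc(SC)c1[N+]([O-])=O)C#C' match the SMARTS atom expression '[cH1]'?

Check the 20 heavy atoms by environment: 7× c (aromatic, H0) → no; 3× c (aromatic, H1) → match; 1× N (charge +1, H0) → no; 1× O (charge -1, H0) → no; 1× O (H0) → no; 1× S (H0) → no; 1× C (H3) → no; 1× C (H0) → no; 2× C (H1) → no; 1× Cl (H0) → no; 1× C (H2) → no.
That gives 3 matching atoms.

3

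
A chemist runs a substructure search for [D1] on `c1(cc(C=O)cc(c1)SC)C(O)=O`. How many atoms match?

4

The query [D1] means: atom with exactly one heavy-atom neighbour (degree 1).
Check the 13 heavy atoms by environment: 3× c (aromatic, D2) → no; 3× c (aromatic, D3) → no; 1× S (D2) → no; 1× C (D1) → match; 1× C (D3) → no; 3× O (D1) → match; 1× C (D2) → no.
Summing the matching environments: 1 + 3 = 4 matching atoms.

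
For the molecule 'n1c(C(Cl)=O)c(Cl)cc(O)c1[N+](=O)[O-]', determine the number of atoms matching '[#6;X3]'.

6

The query [#6;X3] means: any carbon (aromatic or not) with three total connections.
Check the 14 heavy atoms by environment: 1× n (aromatic, X2) → no; 5× c (aromatic, X3) → match; 1× O (X2) → no; 1× N (charge +1, X3) → no; 1× O (charge -1, X1) → no; 2× O (X1) → no; 2× Cl (X1) → no; 1× C (X3) → match.
Summing the matching environments: 5 + 1 = 6 matching atoms.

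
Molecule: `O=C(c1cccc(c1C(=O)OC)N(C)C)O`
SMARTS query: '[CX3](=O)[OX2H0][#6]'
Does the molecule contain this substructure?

Yes

The pattern [CX3](=O)[OX2H0][#6] describes a carbonyl carbon bonded to an oxygen that is itself bonded to carbon (no H on that O) — an ester.
The molecule carries a methyl-ester group (-C(=O)OCH3), whose atoms satisfy every constraint of the query, so the pattern matches.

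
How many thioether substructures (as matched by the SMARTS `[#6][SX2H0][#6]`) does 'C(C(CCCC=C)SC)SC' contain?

[#6][SX2H0][#6] is the SMARTS for a thioether: an aliphatic sulfur bridging two carbons with no H on the sulfur.
The molecule carries 2 separate instances of a methylthio ether (-SCH3) meeting every constraint; each maps to a distinct set of atoms, giving 2 matches.

2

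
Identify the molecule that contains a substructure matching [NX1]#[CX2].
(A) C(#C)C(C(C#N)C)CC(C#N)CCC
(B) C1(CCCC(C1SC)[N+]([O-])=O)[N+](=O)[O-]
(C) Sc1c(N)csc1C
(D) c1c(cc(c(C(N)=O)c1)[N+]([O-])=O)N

[NX1]#[CX2] describes a nitrogen triple-bonded to a two-connected carbon (a nitrile).
(A) contains a nitrile (-C#N), which satisfies every atom and bond constraint.
(B) has a nitro group (-[N+](=O)[O-]) but there is no C#N triple bond.
(C) has a primary amino group (-NH2) but the nitrogen is NX3 (three connections), not NX1 triple-bonded.
(D) has a primary amino group (-NH2) but the nitrogen is NX3 (three connections), not NX1 triple-bonded.
So the answer is (A).

A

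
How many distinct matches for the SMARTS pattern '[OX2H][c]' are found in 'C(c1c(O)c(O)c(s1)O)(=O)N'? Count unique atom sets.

3

[OX2H][c] is the SMARTS for a phenol: a hydroxyl oxygen attached to an aromatic carbon.
The molecule carries 3 separate instances of a hydroxyl group (-OH) meeting every constraint; each maps to a distinct set of atoms, giving 3 matches.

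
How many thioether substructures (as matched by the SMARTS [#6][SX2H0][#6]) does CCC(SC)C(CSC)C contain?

2

[#6][SX2H0][#6] is the SMARTS for a thioether: an aliphatic sulfur bridging two carbons with no H on the sulfur.
The molecule carries 2 separate instances of a methylthio ether (-SCH3) meeting every constraint; each maps to a distinct set of atoms, giving 2 matches.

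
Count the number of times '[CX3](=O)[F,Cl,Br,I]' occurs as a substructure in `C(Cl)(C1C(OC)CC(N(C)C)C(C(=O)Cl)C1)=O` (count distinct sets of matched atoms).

2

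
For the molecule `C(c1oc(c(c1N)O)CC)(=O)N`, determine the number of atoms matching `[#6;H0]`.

5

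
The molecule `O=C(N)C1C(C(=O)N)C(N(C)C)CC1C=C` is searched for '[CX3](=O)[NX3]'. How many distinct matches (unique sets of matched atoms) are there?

[CX3](=O)[NX3] is the SMARTS for an amide: a carbonyl carbon bonded to a trivalent nitrogen.
The molecule carries 2 separate instances of a primary amide (-C(=O)NH2) meeting every constraint; each maps to a distinct set of atoms, giving 2 matches.

2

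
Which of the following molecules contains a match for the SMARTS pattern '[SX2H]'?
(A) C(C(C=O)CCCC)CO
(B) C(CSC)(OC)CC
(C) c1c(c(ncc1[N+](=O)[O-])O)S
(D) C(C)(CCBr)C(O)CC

C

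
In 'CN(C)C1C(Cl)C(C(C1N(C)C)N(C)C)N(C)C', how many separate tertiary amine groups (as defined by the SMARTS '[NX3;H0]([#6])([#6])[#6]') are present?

[NX3;H0]([#6])([#6])[#6] is the SMARTS for a tertiary amine: a trivalent nitrogen with no H, bonded to three carbons.
The molecule carries 4 separate instances of a dimethylamino group (-N(CH3)2) meeting every constraint; each maps to a distinct set of atoms, giving 4 matches.

4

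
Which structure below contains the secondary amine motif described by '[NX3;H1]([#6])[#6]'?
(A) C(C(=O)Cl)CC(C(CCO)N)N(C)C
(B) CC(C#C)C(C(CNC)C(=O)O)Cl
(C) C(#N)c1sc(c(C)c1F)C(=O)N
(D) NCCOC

B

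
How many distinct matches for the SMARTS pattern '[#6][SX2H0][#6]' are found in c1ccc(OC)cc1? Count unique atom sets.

[#6][SX2H0][#6] is the SMARTS for a thioether: an aliphatic sulfur bridging two carbons with no H on the sulfur.
The molecule has a methoxy ether (-OCH3), but the bridging atom is O, not S; nothing else fits, so there are 0 matches.

0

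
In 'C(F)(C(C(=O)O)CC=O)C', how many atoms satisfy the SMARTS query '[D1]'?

5

Check the 10 heavy atoms by environment: 2× C (D2) → no; 3× C (D3) → no; 1× C (D1) → match; 1× F (D1) → match; 3× O (D1) → match.
Summing the matching environments: 1 + 1 + 3 = 5 matching atoms.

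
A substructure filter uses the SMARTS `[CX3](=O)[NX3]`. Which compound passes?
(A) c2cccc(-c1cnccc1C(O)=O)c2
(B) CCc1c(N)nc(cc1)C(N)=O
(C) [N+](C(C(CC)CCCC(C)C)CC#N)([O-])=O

[CX3](=O)[NX3] describes a carbonyl carbon bonded to a trivalent nitrogen (an amide).
(A) has a carboxylic acid group (-C(=O)OH) but the carbonyl is bonded to O, not to an NX3 nitrogen.
(B) contains a primary amide (-C(=O)NH2), which satisfies every atom and bond constraint.
(C) has a nitrile (-C#N) but the nitrile N is NX1 (triple-bonded), not NX3.
So the answer is (B).

B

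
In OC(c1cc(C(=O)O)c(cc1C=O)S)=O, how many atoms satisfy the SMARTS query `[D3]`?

6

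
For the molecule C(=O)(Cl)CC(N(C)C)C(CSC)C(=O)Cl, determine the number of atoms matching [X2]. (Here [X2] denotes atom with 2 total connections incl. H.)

1

The query [X2] means: any atom with exactly two total connections (bonds + H).
Check the 15 heavy atoms by environment: 7× C (X4) → no; 1× N (X3) → no; 2× C (X3) → no; 2× O (X1) → no; 2× Cl (X1) → no; 1× S (X2) → match.
That gives 1 matching atom.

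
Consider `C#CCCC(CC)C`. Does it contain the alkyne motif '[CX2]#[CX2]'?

Yes

The pattern [CX2]#[CX2] describes a carbon-carbon triple bond — an alkyne.
The molecule carries an ethynyl group (-C#CH), whose atoms satisfy every constraint of the query, so the pattern matches.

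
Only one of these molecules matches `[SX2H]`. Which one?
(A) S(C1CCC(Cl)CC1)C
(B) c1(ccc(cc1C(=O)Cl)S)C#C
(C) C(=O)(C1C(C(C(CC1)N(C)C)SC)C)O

[SX2H] describes an aliphatic sulfur with two connections, one being H (a thiol).
(A) has a methylthio ether (-SCH3) but the sulfur has H0 (bonded to two carbons), not H1.
(B) contains a thiol (-SH), which satisfies every atom and bond constraint.
(C) has a methylthio ether (-SCH3) but the sulfur has H0 (bonded to two carbons), not H1.
So the answer is (B).

B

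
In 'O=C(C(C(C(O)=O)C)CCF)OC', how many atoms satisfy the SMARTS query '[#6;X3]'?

2

The query [#6;X3] means: any carbon (aromatic or not) with three total connections.
Check the 13 heavy atoms by environment: 6× C (X4) → no; 1× F (X1) → no; 2× C (X3) → match; 2× O (X1) → no; 2× O (X2) → no.
That gives 2 matching atoms.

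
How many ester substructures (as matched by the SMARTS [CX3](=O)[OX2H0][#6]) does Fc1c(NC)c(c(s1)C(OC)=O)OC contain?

1

[CX3](=O)[OX2H0][#6] is the SMARTS for an ester: a carbonyl carbon bonded to an oxygen that is itself bonded to carbon (no H on that O).
Exactly one fragment in the molecule meets all constraints, giving 1 match.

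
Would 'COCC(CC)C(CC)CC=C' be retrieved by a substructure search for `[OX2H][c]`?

The pattern [OX2H][c] describes a hydroxyl oxygen attached to an aromatic carbon — a phenol.
The closest candidate here is a methoxy ether (-OCH3), but the oxygen has H0, not H1. No other fragment satisfies the full query, so there is no match.

No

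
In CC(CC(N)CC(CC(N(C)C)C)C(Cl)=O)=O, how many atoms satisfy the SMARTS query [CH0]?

Check the 17 heavy atoms by environment: 3× C (H2) → no; 3× C (H1) → no; 4× C (H3) → no; 2× C (H0) → match; 2× O (H0) → no; 1× Cl (H0) → no; 1× N (H2) → no; 1× N (H0) → no.
That gives 2 matching atoms.

2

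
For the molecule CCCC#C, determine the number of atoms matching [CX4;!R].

The query [CX4;!R] means: aliphatic carbon with four total connections, not in a ring.
Check the 5 heavy atoms by environment: 3× C (X4, acyclic) → match; 2× C (X2, acyclic) → no.
That gives 3 matching atoms.

3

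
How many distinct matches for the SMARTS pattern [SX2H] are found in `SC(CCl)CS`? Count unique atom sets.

2

[SX2H] is the SMARTS for a thiol: an aliphatic sulfur with two connections, one being H.
The molecule carries 2 separate instances of a thiol (-SH) meeting every constraint; each maps to a distinct set of atoms, giving 2 matches.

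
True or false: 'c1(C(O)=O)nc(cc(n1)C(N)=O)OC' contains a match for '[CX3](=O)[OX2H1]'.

True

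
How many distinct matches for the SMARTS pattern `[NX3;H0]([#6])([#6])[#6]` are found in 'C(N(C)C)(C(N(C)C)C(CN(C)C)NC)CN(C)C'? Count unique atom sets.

4

[NX3;H0]([#6])([#6])[#6] is the SMARTS for a tertiary amine: a trivalent nitrogen with no H, bonded to three carbons.
The molecule carries 4 separate instances of a dimethylamino group (-N(CH3)2) meeting every constraint; each maps to a distinct set of atoms, giving 4 matches.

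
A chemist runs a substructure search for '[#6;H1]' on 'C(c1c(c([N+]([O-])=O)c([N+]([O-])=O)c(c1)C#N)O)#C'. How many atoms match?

Check the 17 heavy atoms by environment: 5× c (aromatic, H0) → no; 1× c (aromatic, H1) → match; 2× C (H0) → no; 1× C (H1) → match; 1× O (H1) → no; 1× N (H0) → no; 2× N (charge +1, H0) → no; 2× O (charge -1, H0) → no; 2× O (H0) → no.
Summing the matching environments: 1 + 1 = 2 matching atoms.

2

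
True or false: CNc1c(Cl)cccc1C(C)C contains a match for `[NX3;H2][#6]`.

False

The pattern [NX3;H2][#6] describes a trivalent nitrogen with two H attached to carbon — a primary amine.
The closest candidate here is an N-methylamino group (-NHCH3), but the nitrogen bears two carbons and only one H (H1), not H2. No other fragment satisfies the full query, so there is no match.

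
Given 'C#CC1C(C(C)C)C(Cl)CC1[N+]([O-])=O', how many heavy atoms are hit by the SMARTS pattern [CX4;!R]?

The query [CX4;!R] means: aliphatic carbon with four total connections, not in a ring.
Check the 14 heavy atoms by environment: 5× C (X4, in 5-ring) → no; 1× N (charge +1, X3, acyclic) → no; 1× O (charge -1, X1, acyclic) → no; 1× O (X1, acyclic) → no; 1× Cl (X1, acyclic) → no; 3× C (X4, acyclic) → match; 2× C (X2, acyclic) → no.
That gives 3 matching atoms.

3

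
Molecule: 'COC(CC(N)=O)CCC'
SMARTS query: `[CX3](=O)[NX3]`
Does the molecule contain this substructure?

Yes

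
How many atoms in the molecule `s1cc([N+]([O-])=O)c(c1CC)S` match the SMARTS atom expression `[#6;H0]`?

3

The query [#6;H0] means: any carbon with no attached hydrogen.
Check the 11 heavy atoms by environment: 1× s (aromatic, H0) → no; 1× c (aromatic, H1) → no; 3× c (aromatic, H0) → match; 1× S (H1) → no; 1× N (charge +1, H0) → no; 1× O (charge -1, H0) → no; 1× O (H0) → no; 1× C (H2) → no; 1× C (H3) → no.
That gives 3 matching atoms.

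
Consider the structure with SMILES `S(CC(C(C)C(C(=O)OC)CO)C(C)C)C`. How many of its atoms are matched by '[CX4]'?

The query [CX4] means: C with X4: aliphatic carbon with exactly 4 total connections (bonds + H).
Check the 16 heavy atoms by environment: 11× C (X4) → match; 2× O (X2) → no; 1× C (X3) → no; 1× O (X1) → no; 1× S (X2) → no.
That gives 11 matching atoms.

11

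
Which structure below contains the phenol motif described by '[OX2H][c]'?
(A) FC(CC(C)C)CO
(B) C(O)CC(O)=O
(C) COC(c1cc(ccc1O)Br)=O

C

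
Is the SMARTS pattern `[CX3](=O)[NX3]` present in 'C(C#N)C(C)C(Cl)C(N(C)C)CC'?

No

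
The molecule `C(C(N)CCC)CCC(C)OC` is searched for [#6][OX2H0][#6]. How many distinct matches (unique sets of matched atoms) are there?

[#6][OX2H0][#6] is the SMARTS for an ether: an aliphatic oxygen bridging two carbons with no H on the oxygen.
Exactly one fragment in the molecule meets all constraints, giving 1 match.

1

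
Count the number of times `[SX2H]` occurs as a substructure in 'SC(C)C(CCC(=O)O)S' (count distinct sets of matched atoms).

2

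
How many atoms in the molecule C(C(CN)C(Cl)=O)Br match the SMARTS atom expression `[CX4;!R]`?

3

The query [CX4;!R] means: aliphatic carbon with four total connections, not in a ring.
Check the 8 heavy atoms by environment: 3× C (X4, acyclic) → match; 1× Br (X1, acyclic) → no; 1× N (X3, acyclic) → no; 1× C (X3, acyclic) → no; 1× O (X1, acyclic) → no; 1× Cl (X1, acyclic) → no.
That gives 3 matching atoms.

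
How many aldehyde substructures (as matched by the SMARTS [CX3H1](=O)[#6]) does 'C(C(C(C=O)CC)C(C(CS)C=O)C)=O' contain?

3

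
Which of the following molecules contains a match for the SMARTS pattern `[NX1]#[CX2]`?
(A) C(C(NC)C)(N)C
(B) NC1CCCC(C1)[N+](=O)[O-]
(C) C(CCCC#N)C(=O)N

C

[NX1]#[CX2] describes a nitrogen triple-bonded to a two-connected carbon (a nitrile).
(A) has a primary amino group (-NH2) but the nitrogen is NX3 (three connections), not NX1 triple-bonded.
(B) has a primary amino group (-NH2) but the nitrogen is NX3 (three connections), not NX1 triple-bonded.
(C) contains a nitrile (-C#N), which satisfies every atom and bond constraint.
So the answer is (C).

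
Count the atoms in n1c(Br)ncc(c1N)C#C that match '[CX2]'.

2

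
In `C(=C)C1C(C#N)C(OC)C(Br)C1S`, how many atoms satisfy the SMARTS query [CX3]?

2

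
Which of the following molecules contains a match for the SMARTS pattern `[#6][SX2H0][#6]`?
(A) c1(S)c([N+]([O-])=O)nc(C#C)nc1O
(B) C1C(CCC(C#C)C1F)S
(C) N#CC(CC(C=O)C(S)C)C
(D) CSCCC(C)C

D

[#6][SX2H0][#6] describes an aliphatic sulfur bridging two carbons with no H on the sulfur (a thioether).
(A) has a thiol (-SH) but the sulfur has H1, not H0 bridging two carbons.
(B) has a thiol (-SH) but the sulfur has H1, not H0 bridging two carbons.
(C) has a thiol (-SH) but the sulfur has H1, not H0 bridging two carbons.
(D) contains a methylthio ether (-SCH3), which satisfies every atom and bond constraint.
So the answer is (D).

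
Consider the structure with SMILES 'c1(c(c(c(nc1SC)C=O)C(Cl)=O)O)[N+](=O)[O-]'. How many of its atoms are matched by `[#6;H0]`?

6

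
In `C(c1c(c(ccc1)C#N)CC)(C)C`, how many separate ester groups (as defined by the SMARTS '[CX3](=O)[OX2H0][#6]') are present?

0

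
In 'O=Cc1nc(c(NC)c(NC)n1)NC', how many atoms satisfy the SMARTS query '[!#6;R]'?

The query [!#6;R] means: non-carbon atom that is part of a ring.
Check the 14 heavy atoms by environment: 2× n (aromatic, in 6-ring) → match; 4× c (aromatic, in 6-ring) → no; 3× N (acyclic) → no; 4× C (acyclic) → no; 1× O (acyclic) → no.
That gives 2 matching atoms.

2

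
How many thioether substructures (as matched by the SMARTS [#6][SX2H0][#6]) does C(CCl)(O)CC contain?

[#6][SX2H0][#6] is the SMARTS for a thioether: an aliphatic sulfur bridging two carbons with no H on the sulfur.
No fragment in the molecule satisfies every constraint, giving 0 matches.

0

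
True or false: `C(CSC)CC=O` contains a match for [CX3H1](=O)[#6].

True

The pattern [CX3H1](=O)[#6] describes an sp2 carbon with one H, double-bonded to O and single-bonded to carbon — an aldehyde.
The molecule carries an aldehyde (-CHO), whose atoms satisfy every constraint of the query, so the pattern matches.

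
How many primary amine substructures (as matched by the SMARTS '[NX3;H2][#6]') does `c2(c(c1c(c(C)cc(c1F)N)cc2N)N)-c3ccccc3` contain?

3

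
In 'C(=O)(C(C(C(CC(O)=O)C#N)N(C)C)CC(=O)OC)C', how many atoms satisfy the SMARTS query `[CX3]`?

3

Check the 20 heavy atoms by environment: 9× C (X4) → no; 3× C (X3) → match; 3× O (X1) → no; 2× O (X2) → no; 1× C (X2) → no; 1× N (X1) → no; 1× N (X3) → no.
That gives 3 matching atoms.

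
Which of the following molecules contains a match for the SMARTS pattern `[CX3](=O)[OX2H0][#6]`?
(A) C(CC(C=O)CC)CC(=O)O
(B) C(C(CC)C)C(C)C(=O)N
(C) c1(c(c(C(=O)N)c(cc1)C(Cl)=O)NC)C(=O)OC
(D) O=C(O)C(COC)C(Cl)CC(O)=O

C

[CX3](=O)[OX2H0][#6] describes a carbonyl carbon bonded to an oxygen that is itself bonded to carbon (no H on that O) (an ester).
(A) has a carboxylic acid group (-C(=O)OH) but the singly-bonded O carries H (OX2H1, not H0).
(B) has a primary amide (-C(=O)NH2) but the carbonyl is bonded to N, not to an O-C linkage.
(C) contains a methyl-ester group (-C(=O)OCH3), which satisfies every atom and bond constraint.
(D) has a carboxylic acid group (-C(=O)OH) but the singly-bonded O carries H (OX2H1, not H0).
So the answer is (C).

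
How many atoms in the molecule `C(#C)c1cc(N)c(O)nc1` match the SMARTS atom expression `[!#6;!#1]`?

The query [!#6;!#1] means: not carbon and not hydrogen — any heteroatom.
Check the 10 heavy atoms by environment: 1× n (aromatic) → match; 5× c (aromatic) → no; 1× O → match; 1× N → match; 2× C → no.
Summing the matching environments: 1 + 1 + 1 = 3 matching atoms.

3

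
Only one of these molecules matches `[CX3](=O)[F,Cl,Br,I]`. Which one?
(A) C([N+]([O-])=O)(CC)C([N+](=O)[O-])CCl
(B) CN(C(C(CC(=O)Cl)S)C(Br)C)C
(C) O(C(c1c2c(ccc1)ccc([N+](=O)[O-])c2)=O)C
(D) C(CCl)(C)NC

B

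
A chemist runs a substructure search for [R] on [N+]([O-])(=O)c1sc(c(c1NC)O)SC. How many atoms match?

5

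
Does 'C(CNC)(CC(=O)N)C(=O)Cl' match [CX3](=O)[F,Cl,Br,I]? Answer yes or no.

Yes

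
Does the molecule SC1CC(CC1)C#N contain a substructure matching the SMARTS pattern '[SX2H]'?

Yes

The pattern [SX2H] describes an aliphatic sulfur with two connections, one being H — a thiol.
The molecule carries a thiol (-SH), whose atoms satisfy every constraint of the query, so the pattern matches.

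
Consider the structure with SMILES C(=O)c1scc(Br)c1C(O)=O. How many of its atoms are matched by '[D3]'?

4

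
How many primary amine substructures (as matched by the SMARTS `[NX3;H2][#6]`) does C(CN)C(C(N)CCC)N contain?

3

[NX3;H2][#6] is the SMARTS for a primary amine: a trivalent nitrogen with two H attached to carbon.
The molecule carries 3 separate instances of a primary amino group (-NH2) meeting every constraint; each maps to a distinct set of atoms, giving 3 matches.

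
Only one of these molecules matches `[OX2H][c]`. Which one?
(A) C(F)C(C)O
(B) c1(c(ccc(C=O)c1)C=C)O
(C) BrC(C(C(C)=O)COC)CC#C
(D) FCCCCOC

B

[OX2H][c] describes a hydroxyl oxygen attached to an aromatic carbon (a phenol).
(A) has a hydroxyl group (-OH) but the -OH is on an aliphatic carbon, not an aromatic c.
(B) contains a hydroxyl group (-OH), which satisfies every atom and bond constraint.
(C) has a methoxy ether (-OCH3) but the oxygen has H0, not H1.
(D) has a methoxy ether (-OCH3) but the oxygen has H0, not H1.
So the answer is (B).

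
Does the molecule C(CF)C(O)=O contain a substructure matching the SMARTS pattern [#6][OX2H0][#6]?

The pattern [#6][OX2H0][#6] describes an aliphatic oxygen bridging two carbons with no H on the oxygen — an ether.
The closest candidate here is a carboxylic acid group (-C(=O)OH), but the -OH oxygen has H1; the =O is OX1, not OX2. No other fragment satisfies the full query, so there is no match.

No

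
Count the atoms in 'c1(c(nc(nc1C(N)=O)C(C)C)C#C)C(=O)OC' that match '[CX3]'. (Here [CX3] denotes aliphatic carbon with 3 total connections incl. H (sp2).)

Check the 18 heavy atoms by environment: 2× n (aromatic, X2) → no; 4× c (aromatic, X3) → no; 2× C (X3) → match; 2× O (X1) → no; 1× O (X2) → no; 4× C (X4) → no; 1× N (X3) → no; 2× C (X2) → no.
That gives 2 matching atoms.

2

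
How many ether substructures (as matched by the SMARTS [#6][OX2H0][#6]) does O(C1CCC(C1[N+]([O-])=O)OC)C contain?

2

[#6][OX2H0][#6] is the SMARTS for an ether: an aliphatic oxygen bridging two carbons with no H on the oxygen.
The molecule carries 2 separate instances of a methoxy ether (-OCH3) meeting every constraint; each maps to a distinct set of atoms, giving 2 matches.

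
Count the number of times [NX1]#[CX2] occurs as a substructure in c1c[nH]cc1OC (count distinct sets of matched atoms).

[NX1]#[CX2] is the SMARTS for a nitrile: a nitrogen triple-bonded to a two-connected carbon.
No fragment in the molecule satisfies every constraint, giving 0 matches.

0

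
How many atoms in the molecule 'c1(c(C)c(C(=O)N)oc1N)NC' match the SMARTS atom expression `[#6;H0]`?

5

The query [#6;H0] means: any carbon with no attached hydrogen.
Check the 12 heavy atoms by environment: 1× o (aromatic, H0) → no; 4× c (aromatic, H0) → match; 1× N (H1) → no; 2× C (H3) → no; 1× C (H0) → match; 1× O (H0) → no; 2× N (H2) → no.
Summing the matching environments: 4 + 1 = 5 matching atoms.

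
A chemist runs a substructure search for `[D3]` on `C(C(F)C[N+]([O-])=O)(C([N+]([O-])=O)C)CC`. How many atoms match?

5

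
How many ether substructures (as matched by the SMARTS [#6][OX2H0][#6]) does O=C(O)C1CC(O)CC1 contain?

0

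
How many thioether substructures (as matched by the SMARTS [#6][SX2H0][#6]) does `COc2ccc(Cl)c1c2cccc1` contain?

0

[#6][SX2H0][#6] is the SMARTS for a thioether: an aliphatic sulfur bridging two carbons with no H on the sulfur.
The molecule has a methoxy ether (-OCH3), but the bridging atom is O, not S; nothing else fits, so there are 0 matches.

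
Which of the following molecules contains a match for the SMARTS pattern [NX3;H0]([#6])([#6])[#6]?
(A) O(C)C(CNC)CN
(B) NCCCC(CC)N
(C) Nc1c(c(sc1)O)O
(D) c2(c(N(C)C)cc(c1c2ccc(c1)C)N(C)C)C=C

D

[NX3;H0]([#6])([#6])[#6] describes a trivalent nitrogen with no H, bonded to three carbons (a tertiary amine).
(A) has a primary amino group (-NH2) but the nitrogen has H2, not H0 with three carbons.
(B) has a primary amino group (-NH2) but the nitrogen has H2, not H0 with three carbons.
(C) has a primary amino group (-NH2) but the nitrogen has H2, not H0 with three carbons.
(D) contains a dimethylamino group (-N(CH3)2), which satisfies every atom and bond constraint.
So the answer is (D).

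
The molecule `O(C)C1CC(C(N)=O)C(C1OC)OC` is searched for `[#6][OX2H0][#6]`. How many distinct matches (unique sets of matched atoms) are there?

3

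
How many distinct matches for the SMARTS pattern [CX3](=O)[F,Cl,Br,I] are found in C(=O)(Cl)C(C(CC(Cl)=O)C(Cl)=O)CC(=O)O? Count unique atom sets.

[CX3](=O)[F,Cl,Br,I] is the SMARTS for an acyl halide: a carbonyl carbon bonded to a halogen.
The molecule carries 3 separate instances of an acyl chloride (-C(=O)Cl) meeting every constraint; each maps to a distinct set of atoms, giving 3 matches.

3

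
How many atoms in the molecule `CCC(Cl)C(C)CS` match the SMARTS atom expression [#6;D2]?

The query [#6;D2] means: any carbon bonded to exactly two heavy atoms.
Check the 8 heavy atoms by environment: 2× C (D1) → no; 2× C (D2) → match; 2× C (D3) → no; 1× Cl (D1) → no; 1× S (D1) → no.
That gives 2 matching atoms.

2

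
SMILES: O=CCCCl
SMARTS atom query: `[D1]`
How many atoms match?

The query [D1] means: atom with exactly one heavy-atom neighbour (degree 1).
Check the 5 heavy atoms by environment: 3× C (D2) → no; 1× Cl (D1) → match; 1× O (D1) → match.
Summing the matching environments: 1 + 1 = 2 matching atoms.

2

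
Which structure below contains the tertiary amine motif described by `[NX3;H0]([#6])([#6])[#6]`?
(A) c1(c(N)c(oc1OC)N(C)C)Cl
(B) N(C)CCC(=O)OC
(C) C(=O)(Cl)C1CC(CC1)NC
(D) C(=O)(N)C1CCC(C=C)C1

A

[NX3;H0]([#6])([#6])[#6] describes a trivalent nitrogen with no H, bonded to three carbons (a tertiary amine).
(A) contains a dimethylamino group (-N(CH3)2), which satisfies every atom and bond constraint.
(B) has an N-methylamino group (-NHCH3) but the nitrogen still has one H (H1), not H0.
(C) has an N-methylamino group (-NHCH3) but the nitrogen still has one H (H1), not H0.
(D) has a primary amide (-C(=O)NH2) but the amide nitrogen has H2 and only one carbon neighbour.
So the answer is (A).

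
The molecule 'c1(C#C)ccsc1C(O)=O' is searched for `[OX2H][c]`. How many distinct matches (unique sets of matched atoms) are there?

0

[OX2H][c] is the SMARTS for a phenol: a hydroxyl oxygen attached to an aromatic carbon.
No fragment in the molecule satisfies every constraint, giving 0 matches.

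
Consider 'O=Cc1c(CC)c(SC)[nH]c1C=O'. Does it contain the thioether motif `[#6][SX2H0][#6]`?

Yes

The pattern [#6][SX2H0][#6] describes an aliphatic sulfur bridging two carbons with no H on the sulfur — a thioether.
The molecule carries a methylthio ether (-SCH3), whose atoms satisfy every constraint of the query, so the pattern matches.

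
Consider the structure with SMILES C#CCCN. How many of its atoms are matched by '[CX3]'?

0

The query [CX3] means: C with X3: aliphatic carbon with exactly 3 total connections.
Check the 5 heavy atoms by environment: 2× C (X4) → no; 2× C (X2) → no; 1× N (X3) → no.
No environment satisfies the query, so 0 matching atoms.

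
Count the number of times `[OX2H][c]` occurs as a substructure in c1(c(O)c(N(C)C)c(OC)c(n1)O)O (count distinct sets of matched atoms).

3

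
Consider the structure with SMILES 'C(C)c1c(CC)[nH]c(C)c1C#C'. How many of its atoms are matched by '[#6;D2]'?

3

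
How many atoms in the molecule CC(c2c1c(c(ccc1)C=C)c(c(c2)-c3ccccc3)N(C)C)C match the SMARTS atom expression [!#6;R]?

The query [!#6;R] means: non-carbon atom that is part of a ring.
Check the 24 heavy atoms by environment: 16× c (aromatic, in 6-ring) → no; 7× C (acyclic) → no; 1× N (acyclic) → no.
No environment satisfies the query, so 0 matching atoms.

0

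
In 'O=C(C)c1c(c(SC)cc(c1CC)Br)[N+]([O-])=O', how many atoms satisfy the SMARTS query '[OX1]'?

3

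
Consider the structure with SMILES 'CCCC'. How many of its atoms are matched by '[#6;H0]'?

The query [#6;H0] means: any carbon with no attached hydrogen.
Check the 4 heavy atoms by environment: 2× C (H2) → no; 2× C (H3) → no.
No environment satisfies the query, so 0 matching atoms.

0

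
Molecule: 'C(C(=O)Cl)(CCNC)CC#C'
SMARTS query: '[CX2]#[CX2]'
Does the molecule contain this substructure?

The pattern [CX2]#[CX2] describes a carbon-carbon triple bond — an alkyne.
The molecule carries an ethynyl group (-C#CH), whose atoms satisfy every constraint of the query, so the pattern matches.

Yes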